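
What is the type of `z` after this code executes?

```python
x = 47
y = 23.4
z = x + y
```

int + float = float

float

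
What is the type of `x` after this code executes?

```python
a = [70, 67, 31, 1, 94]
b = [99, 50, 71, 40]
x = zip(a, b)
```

zip() returns a zip object

zip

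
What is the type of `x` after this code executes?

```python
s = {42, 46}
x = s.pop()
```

Popping from set[int] returns int

int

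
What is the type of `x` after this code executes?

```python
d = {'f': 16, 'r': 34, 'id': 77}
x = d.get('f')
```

dict.get() returns value type when found

int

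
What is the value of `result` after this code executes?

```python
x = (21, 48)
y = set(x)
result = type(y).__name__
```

x is tuple; y is set; result = 'set'

'set'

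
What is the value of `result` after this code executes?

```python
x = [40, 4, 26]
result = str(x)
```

x = [40, 4, 26]; result = '[40, 4, 26]'

'[40, 4, 26]'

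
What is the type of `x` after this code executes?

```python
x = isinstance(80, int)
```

isinstance() returns bool

bool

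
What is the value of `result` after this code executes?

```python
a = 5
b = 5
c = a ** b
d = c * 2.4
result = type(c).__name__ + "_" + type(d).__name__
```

a is int; b is int; c is int; d is float; result = 'int_float'

'int_float'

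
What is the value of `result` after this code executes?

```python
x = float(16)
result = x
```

x = 16.0; result = 16.0

16.0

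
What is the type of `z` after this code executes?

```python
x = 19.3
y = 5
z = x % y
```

float % int = float

float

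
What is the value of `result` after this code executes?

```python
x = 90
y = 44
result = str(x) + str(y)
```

x = 90; y = 44; result = '9044'

'9044'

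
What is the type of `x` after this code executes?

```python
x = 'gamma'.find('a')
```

str.find() returns int index

int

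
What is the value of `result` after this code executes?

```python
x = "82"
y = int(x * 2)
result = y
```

x = '82'; y = 8282; result = 8282

8282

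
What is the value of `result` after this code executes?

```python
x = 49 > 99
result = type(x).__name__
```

x is bool; result = 'bool'

'bool'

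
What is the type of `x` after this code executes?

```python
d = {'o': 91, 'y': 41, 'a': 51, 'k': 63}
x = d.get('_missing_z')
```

dict.get() returns None when key not found

NoneType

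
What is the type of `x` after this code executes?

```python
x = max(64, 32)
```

max() of ints returns int

int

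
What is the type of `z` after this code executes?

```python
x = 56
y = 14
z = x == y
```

Equality comparison returns bool

bool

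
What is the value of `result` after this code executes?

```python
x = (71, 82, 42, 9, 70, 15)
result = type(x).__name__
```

x is tuple; result = 'tuple'

'tuple'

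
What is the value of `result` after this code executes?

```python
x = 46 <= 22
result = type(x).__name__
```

x is bool; result = 'bool'

'bool'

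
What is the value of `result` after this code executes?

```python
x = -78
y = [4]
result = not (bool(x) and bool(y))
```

x = -78; y = [4]; result = False

False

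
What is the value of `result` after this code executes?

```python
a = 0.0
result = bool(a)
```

a = 0.0; result = False

False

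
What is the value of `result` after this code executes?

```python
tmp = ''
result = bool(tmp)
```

tmp = ''; result = False

False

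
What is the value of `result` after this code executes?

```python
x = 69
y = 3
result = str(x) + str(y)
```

x = 69; y = 3; result = '693'

'693'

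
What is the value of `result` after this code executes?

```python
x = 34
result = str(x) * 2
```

x = 34; result = '3434'

'3434'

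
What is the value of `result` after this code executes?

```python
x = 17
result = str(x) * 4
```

x = 17; result = '17171717'

'17171717'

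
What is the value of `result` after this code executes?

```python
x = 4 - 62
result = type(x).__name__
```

x is int; result = 'int'

'int'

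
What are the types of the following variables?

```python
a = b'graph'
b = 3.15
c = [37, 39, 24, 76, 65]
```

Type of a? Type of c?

a is assigned a bytes literal (b'...' prefix); c is assigned a list literal (square brackets)

bytes, list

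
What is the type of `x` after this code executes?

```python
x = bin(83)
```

bin() returns str representation

str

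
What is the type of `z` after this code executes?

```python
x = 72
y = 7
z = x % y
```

int % int = int

int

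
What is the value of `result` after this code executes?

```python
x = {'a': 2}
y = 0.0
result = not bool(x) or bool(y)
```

x = {'a': 2}; y = 0.0; result = False

False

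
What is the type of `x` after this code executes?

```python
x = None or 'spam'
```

'or' with None returns the other truthy value (str)

str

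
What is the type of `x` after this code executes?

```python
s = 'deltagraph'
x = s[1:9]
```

Slicing a str returns str

str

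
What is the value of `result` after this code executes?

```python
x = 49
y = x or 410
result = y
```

x = 49; y = 49; result = 49

49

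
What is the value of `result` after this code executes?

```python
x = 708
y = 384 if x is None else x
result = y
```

x = 708; y = 708; result = 708

708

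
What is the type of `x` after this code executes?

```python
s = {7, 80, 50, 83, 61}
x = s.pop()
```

Popping from set[int] returns int

int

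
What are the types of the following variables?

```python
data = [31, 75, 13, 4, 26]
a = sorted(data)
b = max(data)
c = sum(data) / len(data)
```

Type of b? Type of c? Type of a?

max of ints returns int; int / int = float; sorted() returns list

int, float, list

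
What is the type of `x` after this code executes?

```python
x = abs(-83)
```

abs() of int returns int

int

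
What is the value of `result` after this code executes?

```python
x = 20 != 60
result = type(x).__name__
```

x is bool; result = 'bool'

'bool'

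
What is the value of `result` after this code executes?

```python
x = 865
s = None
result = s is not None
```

x = 865; s = None; result = False

False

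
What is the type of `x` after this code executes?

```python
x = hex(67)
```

hex() returns str representation

str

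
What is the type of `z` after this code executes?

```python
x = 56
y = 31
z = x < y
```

Comparison returns bool

bool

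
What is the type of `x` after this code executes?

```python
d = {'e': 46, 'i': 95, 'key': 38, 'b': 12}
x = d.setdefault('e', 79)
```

dict.setdefault() returns the (existing or default) value

int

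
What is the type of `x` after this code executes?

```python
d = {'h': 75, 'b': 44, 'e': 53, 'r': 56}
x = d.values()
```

.values() returns dict_values view

dict_values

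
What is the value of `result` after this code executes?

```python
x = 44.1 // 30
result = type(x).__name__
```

x is float; result = 'float'

'float'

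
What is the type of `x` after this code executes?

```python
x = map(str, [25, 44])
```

map() returns a map object

map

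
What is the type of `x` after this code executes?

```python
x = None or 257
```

'or' with None returns the other truthy value

int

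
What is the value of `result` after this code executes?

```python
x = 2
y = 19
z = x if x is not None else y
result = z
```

x = 2; y = 19; z = 2; result = 2

2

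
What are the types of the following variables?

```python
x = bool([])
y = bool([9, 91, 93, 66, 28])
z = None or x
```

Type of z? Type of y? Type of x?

None or bool returns the bool; bool() returns bool; bool() returns bool

bool, bool, bool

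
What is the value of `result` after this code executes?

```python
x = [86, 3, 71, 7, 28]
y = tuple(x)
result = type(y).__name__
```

x is list; y is tuple; result = 'tuple'

'tuple'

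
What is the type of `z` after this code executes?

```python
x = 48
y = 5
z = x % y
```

int % int = int

int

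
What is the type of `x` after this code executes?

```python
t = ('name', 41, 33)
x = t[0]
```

Index 0 of tuple is a str literal

str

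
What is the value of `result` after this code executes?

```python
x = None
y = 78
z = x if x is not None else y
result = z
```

x = None; y = 78; z = 78; result = 78

78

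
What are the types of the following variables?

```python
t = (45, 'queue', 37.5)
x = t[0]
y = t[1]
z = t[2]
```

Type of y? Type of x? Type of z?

tuple[1] is str; tuple[0] is int; tuple[2] is float

str, int, float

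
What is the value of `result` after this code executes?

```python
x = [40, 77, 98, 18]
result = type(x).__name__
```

x is list; result = 'list'

'list'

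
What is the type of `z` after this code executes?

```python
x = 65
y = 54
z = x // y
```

int // int = int

int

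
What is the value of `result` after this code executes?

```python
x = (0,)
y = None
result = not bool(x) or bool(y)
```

x = (0,); y = None; result = False

False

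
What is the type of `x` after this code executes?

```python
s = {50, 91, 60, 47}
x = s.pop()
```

Popping from set[int] returns int

int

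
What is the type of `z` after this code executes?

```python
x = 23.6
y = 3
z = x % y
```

float % int = float

float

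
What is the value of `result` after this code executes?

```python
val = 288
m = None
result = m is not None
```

val = 288; m = None; result = False

False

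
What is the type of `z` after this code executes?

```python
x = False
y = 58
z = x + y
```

bool + int = int (bool is subclass of int)

int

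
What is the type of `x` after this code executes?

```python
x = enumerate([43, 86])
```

enumerate() returns an enumerate object

enumerate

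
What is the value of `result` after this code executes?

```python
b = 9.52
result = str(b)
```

b = 9.52; result = '9.52'

'9.52'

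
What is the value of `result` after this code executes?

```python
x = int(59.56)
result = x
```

x = 59; result = 59

59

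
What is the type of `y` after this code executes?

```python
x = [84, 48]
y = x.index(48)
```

list.index() returns int

int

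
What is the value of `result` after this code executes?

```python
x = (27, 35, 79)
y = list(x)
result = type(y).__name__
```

x is tuple; y is list; result = 'list'

'list'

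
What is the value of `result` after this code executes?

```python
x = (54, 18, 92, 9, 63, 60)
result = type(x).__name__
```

x is tuple; result = 'tuple'

'tuple'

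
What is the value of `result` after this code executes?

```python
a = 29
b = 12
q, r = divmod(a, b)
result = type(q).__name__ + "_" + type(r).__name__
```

a is int; b is int; q is int; r is int; result = 'int_int'

'int_int'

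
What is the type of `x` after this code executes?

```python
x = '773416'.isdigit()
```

str.isdigit() returns bool

bool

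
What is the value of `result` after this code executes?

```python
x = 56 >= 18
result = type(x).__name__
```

x is bool; result = 'bool'

'bool'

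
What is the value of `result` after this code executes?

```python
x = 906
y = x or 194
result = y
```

x = 906; y = 906; result = 906

906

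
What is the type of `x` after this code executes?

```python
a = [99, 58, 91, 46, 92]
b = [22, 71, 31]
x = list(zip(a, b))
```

list(zip()) returns a list of tuples

list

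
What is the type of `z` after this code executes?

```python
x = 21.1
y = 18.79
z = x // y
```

float // float = float

float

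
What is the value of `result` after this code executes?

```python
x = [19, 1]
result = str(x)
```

x = [19, 1]; result = '[19, 1]'

'[19, 1]'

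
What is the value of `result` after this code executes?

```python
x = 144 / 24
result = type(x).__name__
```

x is float; result = 'float'

'float'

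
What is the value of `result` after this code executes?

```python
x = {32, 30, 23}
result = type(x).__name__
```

x is set; result = 'set'

'set'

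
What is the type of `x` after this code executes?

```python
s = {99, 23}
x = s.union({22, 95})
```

set.union() returns a new set

set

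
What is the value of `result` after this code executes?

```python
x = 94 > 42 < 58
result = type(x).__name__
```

x is bool; result = 'bool'

'bool'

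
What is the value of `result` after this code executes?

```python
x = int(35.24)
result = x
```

x = 35; result = 35

35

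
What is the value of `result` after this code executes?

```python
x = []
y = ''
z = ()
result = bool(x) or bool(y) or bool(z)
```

x = []; y = ''; z = (); result = False

False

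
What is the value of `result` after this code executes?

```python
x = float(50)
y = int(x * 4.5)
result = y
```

x = 50.0; y = 225; result = 225

225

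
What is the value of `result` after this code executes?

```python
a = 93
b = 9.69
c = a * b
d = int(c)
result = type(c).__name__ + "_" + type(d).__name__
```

a is int; b is float; c is float; d is int; result = 'float_int'

'float_int'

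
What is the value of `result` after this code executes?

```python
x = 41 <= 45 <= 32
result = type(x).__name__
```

x is bool; result = 'bool'

'bool'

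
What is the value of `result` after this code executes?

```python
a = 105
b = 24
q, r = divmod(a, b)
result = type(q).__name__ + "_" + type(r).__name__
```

a is int; b is int; q is int; r is int; result = 'int_int'

'int_int'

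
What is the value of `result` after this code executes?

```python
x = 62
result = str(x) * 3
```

x = 62; result = '626262'

'626262'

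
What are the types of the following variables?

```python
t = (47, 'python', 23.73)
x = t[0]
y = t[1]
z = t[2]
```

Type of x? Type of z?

tuple[0] is int; tuple[2] is float

int, float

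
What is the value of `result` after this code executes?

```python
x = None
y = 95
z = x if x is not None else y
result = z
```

x = None; y = 95; z = 95; result = 95

95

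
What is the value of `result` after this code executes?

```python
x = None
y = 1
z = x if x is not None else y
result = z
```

x = None; y = 1; z = 1; result = 1

1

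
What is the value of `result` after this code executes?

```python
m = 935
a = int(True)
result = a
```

m = 935; a = 1; result = 1

1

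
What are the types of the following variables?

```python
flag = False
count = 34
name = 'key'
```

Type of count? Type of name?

count is assigned a bare integer (no decimal point), so it is an int; name is assigned a quoted string literal, so it is a str

int, str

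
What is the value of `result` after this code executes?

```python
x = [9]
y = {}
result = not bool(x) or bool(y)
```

x = [9]; y = {}; result = False

False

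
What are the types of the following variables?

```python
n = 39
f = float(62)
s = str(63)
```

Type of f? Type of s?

f is assigned the result of calling float(), which returns a float; s is assigned the result of calling str(), which returns a str

float, str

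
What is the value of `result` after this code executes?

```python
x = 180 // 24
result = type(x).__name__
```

x is int; result = 'int'

'int'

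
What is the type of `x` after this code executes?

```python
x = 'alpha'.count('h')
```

str.count() returns int

int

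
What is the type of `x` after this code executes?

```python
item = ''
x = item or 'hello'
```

'or' returns first truthy value (str)

str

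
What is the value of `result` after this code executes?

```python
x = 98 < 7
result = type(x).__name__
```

x is bool; result = 'bool'

'bool'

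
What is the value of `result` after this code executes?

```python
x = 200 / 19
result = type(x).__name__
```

x is float; result = 'float'

'float'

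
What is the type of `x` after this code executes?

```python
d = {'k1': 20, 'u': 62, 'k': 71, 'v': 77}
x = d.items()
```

dict.items() returns dict_items view

dict_items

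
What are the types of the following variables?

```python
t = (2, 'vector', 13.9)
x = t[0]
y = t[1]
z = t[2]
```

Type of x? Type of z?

tuple[0] is int; tuple[2] is float

int, float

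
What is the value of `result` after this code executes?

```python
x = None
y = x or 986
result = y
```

x = None; y = 986; result = 986

986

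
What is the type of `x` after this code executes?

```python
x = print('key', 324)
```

print() returns None

NoneType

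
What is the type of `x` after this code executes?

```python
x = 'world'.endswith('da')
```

str.endswith() returns bool

bool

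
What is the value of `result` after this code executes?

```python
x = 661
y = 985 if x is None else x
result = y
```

x = 661; y = 661; result = 661

661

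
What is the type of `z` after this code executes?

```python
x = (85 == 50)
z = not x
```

'not' returns bool

bool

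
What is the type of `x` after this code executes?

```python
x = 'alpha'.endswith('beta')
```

str.endswith() returns bool

bool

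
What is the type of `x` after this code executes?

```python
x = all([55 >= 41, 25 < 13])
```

all() returns bool

bool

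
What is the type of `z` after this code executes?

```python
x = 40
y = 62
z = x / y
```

int / int = float

float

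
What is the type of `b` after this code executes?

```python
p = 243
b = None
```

None has type NoneType

NoneType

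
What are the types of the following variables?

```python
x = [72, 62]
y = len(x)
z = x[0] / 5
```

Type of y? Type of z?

len() returns int; int / int = float

int, float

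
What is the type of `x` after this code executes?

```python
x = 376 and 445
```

'and' with truthy values returns last operand (int)

int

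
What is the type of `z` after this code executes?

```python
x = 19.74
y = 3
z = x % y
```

float % int = float

float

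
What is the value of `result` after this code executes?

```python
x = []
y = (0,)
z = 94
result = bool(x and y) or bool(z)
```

x = []; y = (0,); z = 94; result = True

True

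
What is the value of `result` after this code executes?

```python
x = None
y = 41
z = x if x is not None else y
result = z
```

x = None; y = 41; z = 41; result = 41

41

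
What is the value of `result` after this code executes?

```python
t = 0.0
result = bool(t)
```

t = 0.0; result = False

False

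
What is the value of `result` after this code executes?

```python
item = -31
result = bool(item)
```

item = -31; result = True

True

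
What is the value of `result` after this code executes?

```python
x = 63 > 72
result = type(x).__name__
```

x is bool; result = 'bool'

'bool'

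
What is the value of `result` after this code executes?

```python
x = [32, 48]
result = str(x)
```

x = [32, 48]; result = '[32, 48]'

'[32, 48]'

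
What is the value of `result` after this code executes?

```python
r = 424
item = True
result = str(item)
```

r = 424; item = True; result = 'True'

'True'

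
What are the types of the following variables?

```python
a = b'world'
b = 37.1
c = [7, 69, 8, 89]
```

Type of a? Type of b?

a is assigned a bytes literal (b'...' prefix); b is assigned a number with a decimal point, so it is a float

bytes, float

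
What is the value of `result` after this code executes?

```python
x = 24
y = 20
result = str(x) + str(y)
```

x = 24; y = 20; result = '2420'

'2420'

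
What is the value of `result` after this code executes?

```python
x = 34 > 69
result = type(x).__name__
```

x is bool; result = 'bool'

'bool'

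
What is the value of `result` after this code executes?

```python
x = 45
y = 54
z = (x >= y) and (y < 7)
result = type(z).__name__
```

x is int; y is int; z is bool; result = 'bool'

'bool'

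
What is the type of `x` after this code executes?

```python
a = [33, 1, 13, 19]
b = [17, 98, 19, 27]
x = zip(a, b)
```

zip() returns a zip object

zip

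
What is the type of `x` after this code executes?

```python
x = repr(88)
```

repr() returns str

str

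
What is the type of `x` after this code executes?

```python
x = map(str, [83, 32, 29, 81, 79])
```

map() returns a map object

map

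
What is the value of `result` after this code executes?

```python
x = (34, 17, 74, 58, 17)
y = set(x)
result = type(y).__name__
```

x is tuple; y is set; result = 'set'

'set'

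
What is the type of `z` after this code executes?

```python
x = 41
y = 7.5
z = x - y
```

int - float = float

float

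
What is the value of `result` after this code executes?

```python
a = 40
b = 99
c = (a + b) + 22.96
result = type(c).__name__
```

a is int; b is int; c is float; result = 'float'

'float'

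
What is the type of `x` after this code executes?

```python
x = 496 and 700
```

'and' with truthy values returns last operand (int)

int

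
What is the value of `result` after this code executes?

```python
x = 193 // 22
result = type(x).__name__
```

x is int; result = 'int'

'int'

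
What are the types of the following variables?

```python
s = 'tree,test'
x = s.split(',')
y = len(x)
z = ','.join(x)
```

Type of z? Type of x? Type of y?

str.join() returns str; str.split() returns list; len() returns int

str, list, int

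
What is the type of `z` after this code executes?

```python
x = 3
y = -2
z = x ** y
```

int ** negative = float

float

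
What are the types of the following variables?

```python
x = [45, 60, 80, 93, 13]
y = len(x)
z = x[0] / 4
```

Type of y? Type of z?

len() returns int; int / int = float

int, float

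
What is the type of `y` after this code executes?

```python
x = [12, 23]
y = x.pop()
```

list.pop() returns the popped element

int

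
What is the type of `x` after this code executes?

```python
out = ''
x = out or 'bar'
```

'or' returns first truthy value (str)

str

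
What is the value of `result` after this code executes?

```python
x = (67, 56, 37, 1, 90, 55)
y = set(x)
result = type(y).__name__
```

x is tuple; y is set; result = 'set'

'set'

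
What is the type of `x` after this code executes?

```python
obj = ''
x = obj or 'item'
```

'or' returns first truthy value (str)

str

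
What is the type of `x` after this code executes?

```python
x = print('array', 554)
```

print() returns None

NoneType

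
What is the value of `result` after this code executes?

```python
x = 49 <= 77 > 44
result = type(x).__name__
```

x is bool; result = 'bool'

'bool'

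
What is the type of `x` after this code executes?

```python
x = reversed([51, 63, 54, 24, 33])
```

reversed() on a list returns list_reverseiterator

list_reverseiterator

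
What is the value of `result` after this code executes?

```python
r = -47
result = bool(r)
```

r = -47; result = True

True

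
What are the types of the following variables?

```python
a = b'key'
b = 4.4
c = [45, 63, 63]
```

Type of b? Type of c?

b is assigned a number with a decimal point, so it is a float; c is assigned a list literal (square brackets)

float, list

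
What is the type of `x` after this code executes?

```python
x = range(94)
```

range() returns a range object

range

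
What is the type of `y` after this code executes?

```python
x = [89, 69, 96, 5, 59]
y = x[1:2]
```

Slicing a list returns a list

list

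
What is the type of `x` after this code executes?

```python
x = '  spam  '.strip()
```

str.strip() returns str

str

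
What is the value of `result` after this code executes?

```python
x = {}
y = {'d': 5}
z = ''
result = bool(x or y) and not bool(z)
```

x = {}; y = {'d': 5}; z = ''; result = True

True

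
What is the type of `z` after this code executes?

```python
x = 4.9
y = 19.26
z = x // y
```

float // float = float

float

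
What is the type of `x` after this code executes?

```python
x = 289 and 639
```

'and' with truthy values returns last operand (int)

int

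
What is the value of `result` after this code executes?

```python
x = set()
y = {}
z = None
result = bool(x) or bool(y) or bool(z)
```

x = set(); y = {}; z = None; result = False

False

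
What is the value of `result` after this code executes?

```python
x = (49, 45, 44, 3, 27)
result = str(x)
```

x = (49, 45, 44, 3, 27); result = '(49, 45, 44, 3, 27)'

'(49, 45, 44, 3, 27)'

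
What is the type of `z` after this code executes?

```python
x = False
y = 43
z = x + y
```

bool + int = int (bool is subclass of int)

int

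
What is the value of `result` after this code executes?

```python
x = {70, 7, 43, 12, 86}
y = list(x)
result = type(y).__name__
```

x is set; y is list; result = 'list'

'list'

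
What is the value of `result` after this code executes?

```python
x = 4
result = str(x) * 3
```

x = 4; result = '444'

'444'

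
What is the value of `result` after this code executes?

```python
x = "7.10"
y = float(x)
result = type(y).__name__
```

x is str; y is float; result = 'float'

'float'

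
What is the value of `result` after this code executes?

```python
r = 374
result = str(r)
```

r = 374; result = '374'

'374'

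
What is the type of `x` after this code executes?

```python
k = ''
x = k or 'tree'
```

'or' returns first truthy value (str)

str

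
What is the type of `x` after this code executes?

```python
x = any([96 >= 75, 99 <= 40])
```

any() returns bool

bool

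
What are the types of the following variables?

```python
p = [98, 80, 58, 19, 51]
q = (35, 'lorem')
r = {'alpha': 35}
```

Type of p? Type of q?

p is assigned a list literal (square brackets); q is assigned a tuple (parenthesized, comma-separated values)

list, tuple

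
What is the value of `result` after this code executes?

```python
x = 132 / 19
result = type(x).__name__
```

x is float; result = 'float'

'float'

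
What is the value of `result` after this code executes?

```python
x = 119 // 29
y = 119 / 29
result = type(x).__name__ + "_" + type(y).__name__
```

x is int; y is float; result = 'int_float'

'int_float'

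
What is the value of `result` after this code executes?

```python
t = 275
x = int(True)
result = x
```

t = 275; x = 1; result = 1

1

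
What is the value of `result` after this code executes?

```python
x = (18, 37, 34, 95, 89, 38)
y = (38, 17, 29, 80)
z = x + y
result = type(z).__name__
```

x is tuple; y is tuple; z is tuple; result = 'tuple'

'tuple'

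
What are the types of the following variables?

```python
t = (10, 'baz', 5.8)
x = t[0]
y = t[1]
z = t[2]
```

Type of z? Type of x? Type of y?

tuple[2] is float; tuple[0] is int; tuple[1] is str

float, int, str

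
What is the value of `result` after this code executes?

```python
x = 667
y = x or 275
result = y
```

x = 667; y = 667; result = 667

667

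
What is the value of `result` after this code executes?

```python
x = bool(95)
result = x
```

x = True; result = True

True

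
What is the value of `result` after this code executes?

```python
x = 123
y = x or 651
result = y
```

x = 123; y = 123; result = 123

123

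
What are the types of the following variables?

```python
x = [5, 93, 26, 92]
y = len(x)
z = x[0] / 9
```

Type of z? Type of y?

int / int = float; len() returns int

float, int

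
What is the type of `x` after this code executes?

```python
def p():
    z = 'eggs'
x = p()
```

Function without return returns None

NoneType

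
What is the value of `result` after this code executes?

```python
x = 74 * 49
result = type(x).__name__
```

x is int; result = 'int'

'int'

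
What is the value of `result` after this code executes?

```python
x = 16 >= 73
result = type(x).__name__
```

x is bool; result = 'bool'

'bool'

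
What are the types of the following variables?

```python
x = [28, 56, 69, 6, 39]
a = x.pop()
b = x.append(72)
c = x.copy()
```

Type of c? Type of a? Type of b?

copy() returns list; pop() returns element; append() returns None

list, int, NoneType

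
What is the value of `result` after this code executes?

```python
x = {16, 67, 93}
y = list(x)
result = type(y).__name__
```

x is set; y is list; result = 'list'

'list'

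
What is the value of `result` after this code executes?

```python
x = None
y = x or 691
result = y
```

x = None; y = 691; result = 691

691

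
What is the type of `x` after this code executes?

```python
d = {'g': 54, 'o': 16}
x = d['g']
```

Accessing dict[str, int] with str key returns int

int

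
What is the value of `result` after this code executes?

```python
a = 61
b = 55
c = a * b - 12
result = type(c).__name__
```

a is int; b is int; c is int; result = 'int'

'int'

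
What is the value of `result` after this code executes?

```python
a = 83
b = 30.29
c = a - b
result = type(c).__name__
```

a is int; b is float; c is float; result = 'float'

'float'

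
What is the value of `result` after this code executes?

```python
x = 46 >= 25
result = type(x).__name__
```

x is bool; result = 'bool'

'bool'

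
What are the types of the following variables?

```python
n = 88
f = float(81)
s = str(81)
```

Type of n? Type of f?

n is assigned a bare integer (no decimal point), so it is an int; f is assigned the result of calling float(), which returns a float

int, float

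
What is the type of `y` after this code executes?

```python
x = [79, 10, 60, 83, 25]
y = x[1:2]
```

Slicing a list returns a list

list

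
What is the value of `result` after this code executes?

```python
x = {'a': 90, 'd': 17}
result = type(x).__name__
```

x is dict; result = 'dict'

'dict'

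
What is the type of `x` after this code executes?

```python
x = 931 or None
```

'or' returns first truthy value

int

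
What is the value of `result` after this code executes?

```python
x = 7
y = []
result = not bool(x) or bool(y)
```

x = 7; y = []; result = False

False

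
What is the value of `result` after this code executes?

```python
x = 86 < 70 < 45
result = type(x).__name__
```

x is bool; result = 'bool'

'bool'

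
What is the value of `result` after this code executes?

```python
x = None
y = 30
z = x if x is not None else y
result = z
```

x = None; y = 30; z = 30; result = 30

30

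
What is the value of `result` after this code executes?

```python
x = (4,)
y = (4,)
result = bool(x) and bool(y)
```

x = (4,); y = (4,); result = True

True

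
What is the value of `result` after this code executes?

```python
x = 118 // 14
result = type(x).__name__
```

x is int; result = 'int'

'int'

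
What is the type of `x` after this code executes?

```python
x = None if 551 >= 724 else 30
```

551 >= 724 is False, so the else branch is taken

int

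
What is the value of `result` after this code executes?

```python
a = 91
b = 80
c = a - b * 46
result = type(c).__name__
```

a is int; b is int; c is int; result = 'int'

'int'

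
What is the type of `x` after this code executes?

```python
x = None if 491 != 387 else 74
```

491 != 387 is True, so the if branch is taken

NoneType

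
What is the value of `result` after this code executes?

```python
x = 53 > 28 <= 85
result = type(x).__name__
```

x is bool; result = 'bool'

'bool'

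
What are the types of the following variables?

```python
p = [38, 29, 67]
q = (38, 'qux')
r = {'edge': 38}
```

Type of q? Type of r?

q is assigned a tuple (parenthesized, comma-separated values); r is assigned a dict literal ({key: value})

tuple, dict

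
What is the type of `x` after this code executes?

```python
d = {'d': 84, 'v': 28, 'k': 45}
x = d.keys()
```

.keys() returns dict_keys view

dict_keys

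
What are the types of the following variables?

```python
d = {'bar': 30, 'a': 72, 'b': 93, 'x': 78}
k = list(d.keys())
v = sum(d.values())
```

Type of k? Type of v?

list() converts to list; sum of ints is int

list, int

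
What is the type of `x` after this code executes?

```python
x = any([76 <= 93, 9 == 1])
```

any() returns bool

bool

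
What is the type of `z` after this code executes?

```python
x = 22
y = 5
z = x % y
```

int % int = int

int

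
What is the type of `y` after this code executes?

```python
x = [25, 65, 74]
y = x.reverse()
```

list.reverse() returns None

NoneType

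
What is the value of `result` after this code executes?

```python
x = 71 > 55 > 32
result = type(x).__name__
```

x is bool; result = 'bool'

'bool'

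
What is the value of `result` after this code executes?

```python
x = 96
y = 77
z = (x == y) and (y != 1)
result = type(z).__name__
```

x is int; y is int; z is bool; result = 'bool'

'bool'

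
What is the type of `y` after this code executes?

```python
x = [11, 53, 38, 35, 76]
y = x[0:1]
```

Slicing a list returns a list

list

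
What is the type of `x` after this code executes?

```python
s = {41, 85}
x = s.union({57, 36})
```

set.union() returns a new set

set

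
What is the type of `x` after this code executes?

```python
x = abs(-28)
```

abs() of int returns int

int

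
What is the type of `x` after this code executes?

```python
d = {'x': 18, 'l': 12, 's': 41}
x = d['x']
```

Accessing dict[str, int] with str key returns int

int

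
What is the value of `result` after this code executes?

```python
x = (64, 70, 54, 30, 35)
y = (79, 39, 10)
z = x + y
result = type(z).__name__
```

x is tuple; y is tuple; z is tuple; result = 'tuple'

'tuple'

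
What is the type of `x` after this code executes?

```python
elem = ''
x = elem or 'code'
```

'or' returns first truthy value (str)

str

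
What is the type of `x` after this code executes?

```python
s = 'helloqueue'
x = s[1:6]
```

Slicing a str returns str

str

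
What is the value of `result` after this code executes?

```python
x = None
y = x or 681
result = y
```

x = None; y = 681; result = 681

681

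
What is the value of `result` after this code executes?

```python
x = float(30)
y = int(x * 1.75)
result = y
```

x = 30.0; y = 52; result = 52

52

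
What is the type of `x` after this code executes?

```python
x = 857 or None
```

'or' returns first truthy value

int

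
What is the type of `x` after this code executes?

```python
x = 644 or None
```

'or' returns first truthy value

int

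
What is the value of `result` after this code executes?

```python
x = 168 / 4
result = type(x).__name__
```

x is float; result = 'float'

'float'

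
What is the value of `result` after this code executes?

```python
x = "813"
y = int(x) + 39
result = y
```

x = '813'; y = 852; result = 852

852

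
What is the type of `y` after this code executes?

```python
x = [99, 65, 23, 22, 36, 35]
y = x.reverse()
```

list.reverse() returns None

NoneType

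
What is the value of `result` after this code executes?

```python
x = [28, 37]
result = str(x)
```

x = [28, 37]; result = '[28, 37]'

'[28, 37]'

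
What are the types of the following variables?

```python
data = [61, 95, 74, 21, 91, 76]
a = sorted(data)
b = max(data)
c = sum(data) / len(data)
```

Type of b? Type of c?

max of ints returns int; int / int = float

int, float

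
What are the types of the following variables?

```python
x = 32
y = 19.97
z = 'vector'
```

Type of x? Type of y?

x is assigned a bare integer (no decimal point), so it is an int; y is assigned a number with a decimal point, so it is a float

int, float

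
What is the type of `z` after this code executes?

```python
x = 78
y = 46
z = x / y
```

int / int = float

float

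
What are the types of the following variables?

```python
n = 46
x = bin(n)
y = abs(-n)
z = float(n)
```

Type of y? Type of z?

abs() of int returns int; float() returns float

int, float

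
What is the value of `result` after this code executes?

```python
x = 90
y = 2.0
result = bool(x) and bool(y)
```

x = 90; y = 2.0; result = True

True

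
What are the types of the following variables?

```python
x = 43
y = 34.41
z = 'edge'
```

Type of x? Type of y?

x is assigned a bare integer (no decimal point), so it is an int; y is assigned a number with a decimal point, so it is a float

int, float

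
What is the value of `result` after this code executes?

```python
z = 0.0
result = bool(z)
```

z = 0.0; result = False

False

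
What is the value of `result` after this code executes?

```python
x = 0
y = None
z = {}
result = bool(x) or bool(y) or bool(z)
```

x = 0; y = None; z = {}; result = False

False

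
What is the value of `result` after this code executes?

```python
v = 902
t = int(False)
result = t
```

v = 902; t = 0; result = 0

0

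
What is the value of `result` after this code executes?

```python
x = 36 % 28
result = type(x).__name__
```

x is int; result = 'int'

'int'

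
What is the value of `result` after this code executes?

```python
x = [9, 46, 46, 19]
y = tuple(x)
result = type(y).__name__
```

x is list; y is tuple; result = 'tuple'

'tuple'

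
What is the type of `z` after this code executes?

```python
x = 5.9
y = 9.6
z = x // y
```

float // float = float

float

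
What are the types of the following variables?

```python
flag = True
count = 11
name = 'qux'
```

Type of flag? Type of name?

flag is assigned the constant True, which has type bool; name is assigned a quoted string literal, so it is a str

bool, str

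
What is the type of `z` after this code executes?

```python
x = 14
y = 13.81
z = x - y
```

int - float = float

float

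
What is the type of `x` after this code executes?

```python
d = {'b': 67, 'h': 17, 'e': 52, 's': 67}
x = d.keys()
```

.keys() returns dict_keys view

dict_keys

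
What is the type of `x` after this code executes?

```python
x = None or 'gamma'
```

'or' with None returns the other truthy value (str)

str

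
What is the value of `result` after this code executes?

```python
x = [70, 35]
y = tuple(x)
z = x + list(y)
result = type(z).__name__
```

x is list; y is tuple; z is list; result = 'list'

'list'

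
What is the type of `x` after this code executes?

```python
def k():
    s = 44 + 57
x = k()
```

Function without return returns None

NoneType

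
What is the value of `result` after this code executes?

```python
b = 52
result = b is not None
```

b = 52; result = True

True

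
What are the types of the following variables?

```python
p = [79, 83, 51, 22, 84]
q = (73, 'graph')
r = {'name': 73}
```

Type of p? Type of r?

p is assigned a list literal (square brackets); r is assigned a dict literal ({key: value})

list, dict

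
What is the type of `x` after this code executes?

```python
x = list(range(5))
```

list(range()) returns list

list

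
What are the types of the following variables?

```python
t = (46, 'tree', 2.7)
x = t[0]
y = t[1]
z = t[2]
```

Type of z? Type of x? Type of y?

tuple[2] is float; tuple[0] is int; tuple[1] is str

float, int, str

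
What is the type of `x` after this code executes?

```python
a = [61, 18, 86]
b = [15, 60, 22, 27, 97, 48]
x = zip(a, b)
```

zip() returns a zip object

zip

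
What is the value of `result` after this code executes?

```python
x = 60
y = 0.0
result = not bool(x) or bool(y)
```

x = 60; y = 0.0; result = False

False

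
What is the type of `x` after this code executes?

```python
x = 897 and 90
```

'and' with truthy values returns last operand (int)

int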